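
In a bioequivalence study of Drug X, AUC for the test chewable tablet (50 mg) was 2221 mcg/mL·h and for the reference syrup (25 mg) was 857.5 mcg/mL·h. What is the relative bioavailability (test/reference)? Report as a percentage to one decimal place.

F_rel = (AUC_test/D_test) / (AUC_ref/D_ref)
      = (2221/50) / (857.5/25)
      = 44.42 / 34.3 = 1.2950 = 129.50%

F_rel = 129.5%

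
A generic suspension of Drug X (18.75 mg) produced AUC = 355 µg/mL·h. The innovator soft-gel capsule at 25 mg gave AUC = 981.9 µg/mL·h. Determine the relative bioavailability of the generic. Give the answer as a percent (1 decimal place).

F_rel = 48.2%

F_rel = (AUC_test/D_test) / (AUC_ref/D_ref)
      = (355/18.75) / (981.9/25)
      = 18.9333 / 39.276 = 0.4821 = 48.21%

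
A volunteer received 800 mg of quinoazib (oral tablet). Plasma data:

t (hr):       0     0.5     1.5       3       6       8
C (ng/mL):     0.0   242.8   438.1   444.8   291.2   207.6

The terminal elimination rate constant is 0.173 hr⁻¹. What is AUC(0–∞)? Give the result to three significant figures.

AUC = 3870 ng/mL·hr

Trapezoidal AUC_0→8:
  [0→0.5]: (0.0+242.8)/2 × 0.5 = 60.7
  [0.5→1.5]: (242.8+438.1)/2 × 1 = 340.45
  [1.5→3]: (438.1+444.8)/2 × 1.5 = 662.175
  [3→6]: (444.8+291.2)/2 × 3 = 1104.0
  [6→8]: (291.2+207.6)/2 × 2 = 498.8
  Sum = 2666.125 ng/mL·hr
Extrapolated tail: C_last / k_e = 207.6 / 0.173 = 1200.000
AUC_0→∞ = 2666.125 + 1200.000 = 3866.125 ng/mL·hr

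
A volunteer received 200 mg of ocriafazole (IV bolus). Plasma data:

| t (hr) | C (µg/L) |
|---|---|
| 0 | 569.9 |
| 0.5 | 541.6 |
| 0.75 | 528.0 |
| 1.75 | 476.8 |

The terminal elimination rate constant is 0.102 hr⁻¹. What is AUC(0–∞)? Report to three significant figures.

Trapezoidal AUC_0→1.75:
  [0→0.5]: (569.9+541.6)/2 × 0.5 = 277.875
  [0.5→0.75]: (541.6+528.0)/2 × 0.25 = 133.7
  [0.75→1.75]: (528.0+476.8)/2 × 1 = 502.4
  Sum = 913.975 µg/L·hr
Extrapolated tail: C_last / k_e = 476.8 / 0.102 = 4674.510
AUC_0→∞ = 913.975 + 4674.510 = 5588.485 µg/L·hr

AUC = 5590 µg/L·hr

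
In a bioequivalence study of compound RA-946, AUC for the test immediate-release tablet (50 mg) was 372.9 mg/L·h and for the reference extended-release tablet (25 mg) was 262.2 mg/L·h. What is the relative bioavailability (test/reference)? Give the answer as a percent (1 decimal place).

F_rel = 71.1%

F_rel = (AUC_test/D_test) / (AUC_ref/D_ref)
      = (372.9/50) / (262.2/25)
      = 7.458 / 10.488 = 0.7111 = 71.11%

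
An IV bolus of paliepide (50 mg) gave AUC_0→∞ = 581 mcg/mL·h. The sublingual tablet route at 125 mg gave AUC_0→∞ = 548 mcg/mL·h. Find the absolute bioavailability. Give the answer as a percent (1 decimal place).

F = 37.7%

F = (AUC_ev / D_ev) / (AUC_iv / D_iv)
  = (548/125) / (581/50)
  = 4.384 / 11.62 = 0.3773
  = 37.73%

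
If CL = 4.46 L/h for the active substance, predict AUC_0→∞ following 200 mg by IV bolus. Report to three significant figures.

AUC_0→∞ = Dose_iv / CL
        = 200 / 4.46 = 44.843 mg/L·h

AUC = 44.8 mg/L·h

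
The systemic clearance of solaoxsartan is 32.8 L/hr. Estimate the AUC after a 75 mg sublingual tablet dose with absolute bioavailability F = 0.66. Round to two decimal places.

AUC_0→∞ = F × Dose / CL
        = 0.66 × 75 / 32.8 = 1.50915 mg/L·hr

AUC = 1.51 mg/L·hr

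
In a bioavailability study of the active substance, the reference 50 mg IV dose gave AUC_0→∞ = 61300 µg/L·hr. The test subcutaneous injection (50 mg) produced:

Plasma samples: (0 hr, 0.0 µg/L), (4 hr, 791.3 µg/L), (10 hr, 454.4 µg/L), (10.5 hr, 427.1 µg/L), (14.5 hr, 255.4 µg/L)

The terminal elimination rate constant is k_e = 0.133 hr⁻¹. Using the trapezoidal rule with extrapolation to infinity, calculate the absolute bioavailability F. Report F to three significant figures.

F = 0.144

Trapezoidal AUC_0→14.5 (subcutaneous injection):
  [0→4]: (0.0+791.3)/2 × 4 = 1582.6
  [4→10]: (791.3+454.4)/2 × 6 = 3737.1
  [10→10.5]: (454.4+427.1)/2 × 0.5 = 220.375
  [10.5→14.5]: (427.1+255.4)/2 × 4 = 1365.0
  Sum = 6905.075 µg/L·hr
Tail: C_last/k_e = 255.4/0.133 = 1920.301
AUC_0→∞ (subcutaneous injection) = 6905.075 + 1920.301 = 8825.376 µg/L·hr
F = (AUC_ev/D_ev)/(AUC_iv/D_iv) = (8825.376/50)/(61300/50) = 176.50752/1226 = 0.1440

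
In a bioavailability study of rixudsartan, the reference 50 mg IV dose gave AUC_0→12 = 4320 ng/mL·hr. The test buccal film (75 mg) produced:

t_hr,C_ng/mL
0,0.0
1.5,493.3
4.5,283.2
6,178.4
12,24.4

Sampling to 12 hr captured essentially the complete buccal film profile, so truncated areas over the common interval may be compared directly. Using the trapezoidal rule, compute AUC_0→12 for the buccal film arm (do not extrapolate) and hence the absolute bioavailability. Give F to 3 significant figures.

F = 0.384

Trapezoidal AUC_0→12 (buccal film):
  [0→1.5]: (0.0+493.3)/2 × 1.5 = 369.975
  [1.5→4.5]: (493.3+283.2)/2 × 3 = 1164.75
  [4.5→6]: (283.2+178.4)/2 × 1.5 = 346.2
  [6→12]: (178.4+24.4)/2 × 6 = 608.4
  Sum = 2489.325 ng/mL·hr
F = (AUC_ev/D_ev)/(AUC_iv/D_iv) = (2489.325/75)/(4320/50) = 33.191/86.4 = 0.3842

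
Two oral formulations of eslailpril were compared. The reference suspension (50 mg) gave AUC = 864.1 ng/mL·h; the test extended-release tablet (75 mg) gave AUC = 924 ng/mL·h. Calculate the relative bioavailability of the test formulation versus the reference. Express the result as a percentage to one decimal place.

F_rel = 71.3%

F_rel = (AUC_test/D_test) / (AUC_ref/D_ref)
      = (924/75) / (864.1/50)
      = 12.32 / 17.282 = 0.7129 = 71.29%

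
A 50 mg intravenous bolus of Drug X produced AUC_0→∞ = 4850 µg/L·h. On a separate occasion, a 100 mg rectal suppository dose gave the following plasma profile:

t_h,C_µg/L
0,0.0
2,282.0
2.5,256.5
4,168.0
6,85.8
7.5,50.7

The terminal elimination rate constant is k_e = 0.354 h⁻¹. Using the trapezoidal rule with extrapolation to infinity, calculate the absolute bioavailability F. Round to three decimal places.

Trapezoidal AUC_0→7.5 (rectal suppository):
  [0→2]: (0.0+282.0)/2 × 2 = 282.0
  [2→2.5]: (282.0+256.5)/2 × 0.5 = 134.625
  [2.5→4]: (256.5+168.0)/2 × 1.5 = 318.375
  [4→6]: (168.0+85.8)/2 × 2 = 253.8
  [6→7.5]: (85.8+50.7)/2 × 1.5 = 102.375
  Sum = 1091.175 µg/L·h
Tail: C_last/k_e = 50.7/0.354 = 143.220
AUC_0→∞ (rectal suppository) = 1091.175 + 143.220 = 1234.395 µg/L·h
F = (AUC_ev/D_ev)/(AUC_iv/D_iv) = (1234.395/100)/(4850/50) = 12.34395/97 = 0.1273

F = 0.127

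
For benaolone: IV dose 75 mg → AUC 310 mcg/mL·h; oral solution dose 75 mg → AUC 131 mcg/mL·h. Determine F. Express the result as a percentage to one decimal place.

F = 42.3%

F = (AUC_ev / D_ev) / (AUC_iv / D_iv)
  = (131/75) / (310/75)
  = 1.74667 / 4.13333 = 0.4226
  = 42.26%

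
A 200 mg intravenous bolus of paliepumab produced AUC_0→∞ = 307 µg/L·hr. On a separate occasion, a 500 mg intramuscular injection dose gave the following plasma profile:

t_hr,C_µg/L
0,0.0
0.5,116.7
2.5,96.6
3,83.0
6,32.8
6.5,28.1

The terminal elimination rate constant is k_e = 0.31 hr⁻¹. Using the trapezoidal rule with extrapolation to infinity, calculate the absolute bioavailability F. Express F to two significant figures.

F = 0.74

Trapezoidal AUC_0→6.5 (intramuscular injection):
  [0→0.5]: (0.0+116.7)/2 × 0.5 = 29.175
  [0.5→2.5]: (116.7+96.6)/2 × 2 = 213.3
  [2.5→3]: (96.6+83.0)/2 × 0.5 = 44.9
  [3→6]: (83.0+32.8)/2 × 3 = 173.7
  [6→6.5]: (32.8+28.1)/2 × 0.5 = 15.225
  Sum = 476.3 µg/L·hr
Tail: C_last/k_e = 28.1/0.31 = 90.645
AUC_0→∞ (intramuscular injection) = 476.3 + 90.645 = 566.945 µg/L·hr
F = (AUC_ev/D_ev)/(AUC_iv/D_iv) = (566.945/500)/(307/200) = 1.13389/1.535 = 0.7387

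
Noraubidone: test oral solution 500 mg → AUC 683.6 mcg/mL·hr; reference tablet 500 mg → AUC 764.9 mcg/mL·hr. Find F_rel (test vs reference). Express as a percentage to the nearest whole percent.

F_rel = 89%

F_rel = (AUC_test/D_test) / (AUC_ref/D_ref)
      = (683.6/500) / (764.9/500)
      = 1.3672 / 1.5298 = 0.8937 = 89.37%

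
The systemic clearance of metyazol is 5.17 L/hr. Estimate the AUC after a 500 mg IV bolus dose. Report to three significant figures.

AUC_0→∞ = Dose_iv / CL
        = 500 / 5.17 = 96.7118 mg/L·hr

AUC = 96.7 mg/L·hr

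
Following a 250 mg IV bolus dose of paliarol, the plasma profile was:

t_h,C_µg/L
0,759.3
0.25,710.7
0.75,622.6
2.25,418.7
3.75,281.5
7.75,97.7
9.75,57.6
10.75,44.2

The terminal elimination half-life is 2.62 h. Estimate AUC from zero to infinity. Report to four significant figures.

Trapezoidal AUC_0→10.75:
  [0→0.25]: (759.3+710.7)/2 × 0.25 = 183.75
  [0.25→0.75]: (710.7+622.6)/2 × 0.5 = 333.325
  [0.75→2.25]: (622.6+418.7)/2 × 1.5 = 780.975
  [2.25→3.75]: (418.7+281.5)/2 × 1.5 = 525.15
  [3.75→7.75]: (281.5+97.7)/2 × 4 = 758.4
  [7.75→9.75]: (97.7+57.6)/2 × 2 = 155.3
  [9.75→10.75]: (57.6+44.2)/2 × 1 = 50.9
  Sum = 2787.8 µg/L·h
k_e = ln2 / t½ = 0.693147 / 2.62 = 0.2646 h^-1
Extrapolated tail: C_last / k_e = 44.2 / 0.2646 = 167.045
AUC_0→∞ = 2787.8 + 167.045 = 2954.845 µg/L·h

AUC = 2955 µg/L·h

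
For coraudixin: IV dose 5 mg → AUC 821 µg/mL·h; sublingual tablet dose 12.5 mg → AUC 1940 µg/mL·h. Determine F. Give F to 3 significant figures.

F = 0.945

F = (AUC_ev / D_ev) / (AUC_iv / D_iv)
  = (1940/12.5) / (821/5)
  = 155.2 / 164.2 = 0.9452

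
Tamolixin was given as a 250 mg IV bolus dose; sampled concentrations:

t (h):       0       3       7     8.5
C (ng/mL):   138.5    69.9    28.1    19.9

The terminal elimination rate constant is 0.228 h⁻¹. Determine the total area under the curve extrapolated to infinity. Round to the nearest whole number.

Trapezoidal AUC_0→8.5:
  [0→3]: (138.5+69.9)/2 × 3 = 312.6
  [3→7]: (69.9+28.1)/2 × 4 = 196.0
  [7→8.5]: (28.1+19.9)/2 × 1.5 = 36.0
  Sum = 544.6 ng/mL·h
Extrapolated tail: C_last / k_e = 19.9 / 0.228 = 87.281
AUC_0→∞ = 544.6 + 87.281 = 631.881 ng/mL·h

AUC = 632 ng/mL·h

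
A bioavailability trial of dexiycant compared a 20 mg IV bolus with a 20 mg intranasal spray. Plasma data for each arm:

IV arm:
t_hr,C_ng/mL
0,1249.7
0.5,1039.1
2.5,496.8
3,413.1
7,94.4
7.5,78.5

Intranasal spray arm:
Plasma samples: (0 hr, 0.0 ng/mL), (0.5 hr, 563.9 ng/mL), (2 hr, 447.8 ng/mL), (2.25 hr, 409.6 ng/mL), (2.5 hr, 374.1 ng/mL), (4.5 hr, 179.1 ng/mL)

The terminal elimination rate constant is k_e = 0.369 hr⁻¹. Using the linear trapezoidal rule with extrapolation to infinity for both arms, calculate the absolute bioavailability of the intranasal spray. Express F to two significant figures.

F = 0.59

Trapezoidal AUC_0→7.5 (IV):
  [0→0.5]: (1249.7+1039.1)/2 × 0.5 = 572.2
  [0.5→2.5]: (1039.1+496.8)/2 × 2 = 1535.9
  [2.5→3]: (496.8+413.1)/2 × 0.5 = 227.475
  [3→7]: (413.1+94.4)/2 × 4 = 1015.0
  [7→7.5]: (94.4+78.5)/2 × 0.5 = 43.225
  Sum = 3393.8 ng/mL·hr
IV tail: 78.5/0.369 = 212.737; AUC_iv,0→∞ = 3393.8 + 212.737 = 3606.537 ng/mL·hr
Trapezoidal AUC_0→4.5 (intranasal spray):
  [0→0.5]: (0.0+563.9)/2 × 0.5 = 140.975
  [0.5→2]: (563.9+447.8)/2 × 1.5 = 758.775
  [2→2.25]: (447.8+409.6)/2 × 0.25 = 107.175
  [2.25→2.5]: (409.6+374.1)/2 × 0.25 = 97.9625
  [2.5→4.5]: (374.1+179.1)/2 × 2 = 553.2
  Sum = 1658.0875 ng/mL·hr
intranasal spray tail: 179.1/0.369 = 485.366; AUC_ev,0→∞ = 1658.0875 + 485.366 = 2143.4535 ng/mL·hr
F = (AUC_ev/D_ev)/(AUC_iv/D_iv) = (2143.4535/20)/(3606.537/20) = 107.173/180.32685 = 0.5943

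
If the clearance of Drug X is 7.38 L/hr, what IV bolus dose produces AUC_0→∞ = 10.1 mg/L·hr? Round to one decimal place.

Dose = 74.5 mg

Dose_iv = CL × AUC_0→∞
     = 7.38 × 10.1 = 74.538 mg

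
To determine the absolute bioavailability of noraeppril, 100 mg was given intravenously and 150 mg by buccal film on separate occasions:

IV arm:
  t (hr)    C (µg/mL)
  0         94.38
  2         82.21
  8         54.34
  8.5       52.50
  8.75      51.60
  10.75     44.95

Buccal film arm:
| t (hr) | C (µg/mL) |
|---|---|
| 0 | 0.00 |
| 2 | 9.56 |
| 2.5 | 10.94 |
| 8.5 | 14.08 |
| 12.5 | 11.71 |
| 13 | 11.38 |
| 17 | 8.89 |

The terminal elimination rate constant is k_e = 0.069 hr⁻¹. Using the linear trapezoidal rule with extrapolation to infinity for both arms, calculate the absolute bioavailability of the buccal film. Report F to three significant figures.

Trapezoidal AUC_0→10.75 (IV):
  [0→2]: (94.38+82.21)/2 × 2 = 176.59
  [2→8]: (82.21+54.34)/2 × 6 = 409.65
  [8→8.5]: (54.34+52.50)/2 × 0.5 = 26.71
  [8.5→8.75]: (52.50+51.60)/2 × 0.25 = 13.0125
  [8.75→10.75]: (51.60+44.95)/2 × 2 = 96.55
  Sum = 722.5125 µg/mL·hr
IV tail: 44.95/0.069 = 651.449; AUC_iv,0→∞ = 722.5125 + 651.449 = 1373.9615 µg/mL·hr
Trapezoidal AUC_0→17 (buccal film):
  [0→2]: (0.00+9.56)/2 × 2 = 9.56
  [2→2.5]: (9.56+10.94)/2 × 0.5 = 5.125
  [2.5→8.5]: (10.94+14.08)/2 × 6 = 75.06
  [8.5→12.5]: (14.08+11.71)/2 × 4 = 51.58
  [12.5→13]: (11.71+11.38)/2 × 0.5 = 5.7725
  [13→17]: (11.38+8.89)/2 × 4 = 40.54
  Sum = 187.6375 µg/mL·hr
buccal film tail: 8.89/0.069 = 128.841; AUC_ev,0→∞ = 187.6375 + 128.841 = 316.4785 µg/mL·hr
F = (AUC_ev/D_ev)/(AUC_iv/D_iv) = (316.4785/150)/(1373.9615/100) = 2.10986/13.739615 = 0.1536

F = 0.154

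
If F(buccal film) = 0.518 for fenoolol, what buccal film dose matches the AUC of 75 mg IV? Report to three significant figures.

D_buccal = 145 mg

For equal systemic exposure: F × D_ev = D_iv
D_ev = D_iv / F = 75 / 0.518 = 144.788 mg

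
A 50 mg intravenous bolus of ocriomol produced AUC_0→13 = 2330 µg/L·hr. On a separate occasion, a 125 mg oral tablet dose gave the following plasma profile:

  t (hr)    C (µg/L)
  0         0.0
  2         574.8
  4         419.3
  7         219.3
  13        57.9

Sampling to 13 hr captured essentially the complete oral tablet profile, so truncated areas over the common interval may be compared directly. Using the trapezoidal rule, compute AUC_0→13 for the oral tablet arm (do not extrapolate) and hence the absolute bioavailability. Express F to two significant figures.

F = 0.58

Trapezoidal AUC_0→13 (oral tablet):
  [0→2]: (0.0+574.8)/2 × 2 = 574.8
  [2→4]: (574.8+419.3)/2 × 2 = 994.1
  [4→7]: (419.3+219.3)/2 × 3 = 957.9
  [7→13]: (219.3+57.9)/2 × 6 = 831.6
  Sum = 3358.4 µg/L·hr
F = (AUC_ev/D_ev)/(AUC_iv/D_iv) = (3358.4/125)/(2330/50) = 26.8672/46.6 = 0.5765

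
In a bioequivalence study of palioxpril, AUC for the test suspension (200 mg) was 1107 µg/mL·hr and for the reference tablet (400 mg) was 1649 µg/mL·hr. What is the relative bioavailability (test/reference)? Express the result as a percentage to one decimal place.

F_rel = (AUC_test/D_test) / (AUC_ref/D_ref)
      = (1107/200) / (1649/400)
      = 5.535 / 4.1225 = 1.3426 = 134.26%

F_rel = 134.3%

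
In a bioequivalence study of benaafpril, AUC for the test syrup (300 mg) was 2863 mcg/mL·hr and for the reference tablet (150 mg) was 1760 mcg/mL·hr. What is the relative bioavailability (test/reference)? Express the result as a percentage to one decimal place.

F_rel = (AUC_test/D_test) / (AUC_ref/D_ref)
      = (2863/300) / (1760/150)
      = 9.54333 / 11.7333 = 0.8134 = 81.34%

F_rel = 81.3%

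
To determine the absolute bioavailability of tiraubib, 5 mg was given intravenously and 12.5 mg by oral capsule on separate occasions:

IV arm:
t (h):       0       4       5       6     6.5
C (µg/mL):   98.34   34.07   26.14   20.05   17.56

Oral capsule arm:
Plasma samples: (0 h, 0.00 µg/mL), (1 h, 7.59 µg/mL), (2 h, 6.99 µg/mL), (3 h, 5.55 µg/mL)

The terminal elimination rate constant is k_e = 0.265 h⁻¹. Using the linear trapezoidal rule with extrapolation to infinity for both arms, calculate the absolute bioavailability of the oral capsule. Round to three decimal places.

Trapezoidal AUC_0→6.5 (IV):
  [0→4]: (98.34+34.07)/2 × 4 = 264.82
  [4→5]: (34.07+26.14)/2 × 1 = 30.105
  [5→6]: (26.14+20.05)/2 × 1 = 23.095
  [6→6.5]: (20.05+17.56)/2 × 0.5 = 9.4025
  Sum = 327.4225 µg/mL·h
IV tail: 17.56/0.265 = 66.264; AUC_iv,0→∞ = 327.4225 + 66.264 = 393.6865 µg/mL·h
Trapezoidal AUC_0→3 (oral capsule):
  [0→1]: (0.00+7.59)/2 × 1 = 3.795
  [1→2]: (7.59+6.99)/2 × 1 = 7.29
  [2→3]: (6.99+5.55)/2 × 1 = 6.27
  Sum = 17.355 µg/mL·h
oral capsule tail: 5.55/0.265 = 20.943; AUC_ev,0→∞ = 17.355 + 20.943 = 38.298 µg/mL·h
F = (AUC_ev/D_ev)/(AUC_iv/D_iv) = (38.298/12.5)/(393.6865/5) = 3.06384/78.7373 = 0.0389

F = 0.039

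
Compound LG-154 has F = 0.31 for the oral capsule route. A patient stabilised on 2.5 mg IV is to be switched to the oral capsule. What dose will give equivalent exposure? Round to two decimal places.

D_oral = 8.06 mg

For equal systemic exposure: F × D_ev = D_iv
D_ev = D_iv / F = 2.5 / 0.31 = 8.06452 mg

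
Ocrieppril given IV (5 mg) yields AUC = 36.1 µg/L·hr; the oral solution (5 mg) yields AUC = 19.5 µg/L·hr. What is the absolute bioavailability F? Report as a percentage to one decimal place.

F = 54.0%

F = (AUC_ev / D_ev) / (AUC_iv / D_iv)
  = (19.5/5) / (36.1/5)
  = 3.9 / 7.22 = 0.5402
  = 54.02%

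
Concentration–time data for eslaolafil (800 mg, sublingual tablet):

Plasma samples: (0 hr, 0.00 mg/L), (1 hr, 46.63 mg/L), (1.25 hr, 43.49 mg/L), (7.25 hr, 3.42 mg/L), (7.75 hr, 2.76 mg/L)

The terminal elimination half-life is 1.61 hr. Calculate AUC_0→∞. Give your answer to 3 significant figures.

AUC = 183 mg/L·hr

Trapezoidal AUC_0→7.75:
  [0→1]: (0.00+46.63)/2 × 1 = 23.315
  [1→1.25]: (46.63+43.49)/2 × 0.25 = 11.265
  [1.25→7.25]: (43.49+3.42)/2 × 6 = 140.73
  [7.25→7.75]: (3.42+2.76)/2 × 0.5 = 1.545
  Sum = 176.855 mg/L·hr
k_e = ln2 / t½ = 0.693147 / 1.61 = 0.4305 hr^-1
Extrapolated tail: C_last / k_e = 2.76 / 0.4305 = 6.411
AUC_0→∞ = 176.855 + 6.411 = 183.266 mg/L·hr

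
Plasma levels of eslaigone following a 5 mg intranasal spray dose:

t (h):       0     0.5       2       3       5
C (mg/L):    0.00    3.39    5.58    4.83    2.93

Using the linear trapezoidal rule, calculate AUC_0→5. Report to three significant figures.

AUC = 20.5 mg/L·h

Trapezoidal AUC_0→5:
  [0→0.5]: (0.00+3.39)/2 × 0.5 = 0.8475
  [0.5→2]: (3.39+5.58)/2 × 1.5 = 6.7275
  [2→3]: (5.58+4.83)/2 × 1 = 5.205
  [3→5]: (4.83+2.93)/2 × 2 = 7.76
  Sum = 20.54 mg/L·h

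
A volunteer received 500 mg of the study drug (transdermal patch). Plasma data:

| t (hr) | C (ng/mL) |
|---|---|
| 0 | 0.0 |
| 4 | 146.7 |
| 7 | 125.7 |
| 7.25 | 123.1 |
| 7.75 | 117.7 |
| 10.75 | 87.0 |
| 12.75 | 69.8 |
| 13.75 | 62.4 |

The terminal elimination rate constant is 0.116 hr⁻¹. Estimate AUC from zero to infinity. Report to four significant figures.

AUC = 1861 ng/mL·hr

Trapezoidal AUC_0→13.75:
  [0→4]: (0.0+146.7)/2 × 4 = 293.4
  [4→7]: (146.7+125.7)/2 × 3 = 408.6
  [7→7.25]: (125.7+123.1)/2 × 0.25 = 31.1
  [7.25→7.75]: (123.1+117.7)/2 × 0.5 = 60.2
  [7.75→10.75]: (117.7+87.0)/2 × 3 = 307.05
  [10.75→12.75]: (87.0+69.8)/2 × 2 = 156.8
  [12.75→13.75]: (69.8+62.4)/2 × 1 = 66.1
  Sum = 1323.25 ng/mL·hr
Extrapolated tail: C_last / k_e = 62.4 / 0.116 = 537.931
AUC_0→∞ = 1323.25 + 537.931 = 1861.181 ng/mL·hr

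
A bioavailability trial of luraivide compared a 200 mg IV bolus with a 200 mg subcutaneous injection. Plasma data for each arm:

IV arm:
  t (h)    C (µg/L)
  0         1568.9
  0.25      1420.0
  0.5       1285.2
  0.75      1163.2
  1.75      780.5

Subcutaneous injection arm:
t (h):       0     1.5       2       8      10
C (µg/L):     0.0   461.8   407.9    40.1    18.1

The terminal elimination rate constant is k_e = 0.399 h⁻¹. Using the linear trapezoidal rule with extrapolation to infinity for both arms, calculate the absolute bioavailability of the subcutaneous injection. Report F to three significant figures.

F = 0.510

Trapezoidal AUC_0→1.75 (IV):
  [0→0.25]: (1568.9+1420.0)/2 × 0.25 = 373.6125
  [0.25→0.5]: (1420.0+1285.2)/2 × 0.25 = 338.15
  [0.5→0.75]: (1285.2+1163.2)/2 × 0.25 = 306.05
  [0.75→1.75]: (1163.2+780.5)/2 × 1 = 971.85
  Sum = 1989.6625 µg/L·h
IV tail: 780.5/0.399 = 1956.140; AUC_iv,0→∞ = 1989.6625 + 1956.140 = 3945.8025 µg/L·h
Trapezoidal AUC_0→10 (subcutaneous injection):
  [0→1.5]: (0.0+461.8)/2 × 1.5 = 346.35
  [1.5→2]: (461.8+407.9)/2 × 0.5 = 217.425
  [2→8]: (407.9+40.1)/2 × 6 = 1344.0
  [8→10]: (40.1+18.1)/2 × 2 = 58.2
  Sum = 1965.975 µg/L·h
subcutaneous injection tail: 18.1/0.399 = 45.363; AUC_ev,0→∞ = 1965.975 + 45.363 = 2011.338 µg/L·h
F = (AUC_ev/D_ev)/(AUC_iv/D_iv) = (2011.338/200)/(3945.8025/200) = 10.05669/19.729 = 0.5097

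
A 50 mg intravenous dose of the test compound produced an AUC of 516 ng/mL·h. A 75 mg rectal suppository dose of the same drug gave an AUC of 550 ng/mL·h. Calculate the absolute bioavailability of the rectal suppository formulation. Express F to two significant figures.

F = 0.71

F = (AUC_ev / D_ev) / (AUC_iv / D_iv)
  = (550/75) / (516/50)
  = 7.33333 / 10.32 = 0.7106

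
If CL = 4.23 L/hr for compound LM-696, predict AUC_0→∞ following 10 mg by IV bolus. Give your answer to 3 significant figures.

AUC = 2.36 mg/L·hr

AUC_0→∞ = Dose_iv / CL
        = 10 / 4.23 = 2.36407 mg/L·hr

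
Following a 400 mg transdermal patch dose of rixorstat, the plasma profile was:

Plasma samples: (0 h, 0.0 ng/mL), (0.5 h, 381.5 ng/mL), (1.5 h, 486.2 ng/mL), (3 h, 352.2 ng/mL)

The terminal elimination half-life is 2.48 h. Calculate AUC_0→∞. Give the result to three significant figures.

Trapezoidal AUC_0→3:
  [0→0.5]: (0.0+381.5)/2 × 0.5 = 95.375
  [0.5→1.5]: (381.5+486.2)/2 × 1 = 433.85
  [1.5→3]: (486.2+352.2)/2 × 1.5 = 628.8
  Sum = 1158.025 ng/mL·h
k_e = ln2 / t½ = 0.693147 / 2.48 = 0.2795 h^-1
Extrapolated tail: C_last / k_e = 352.2 / 0.2795 = 1260.107
AUC_0→∞ = 1158.025 + 1260.107 = 2418.132 ng/mL·h

AUC = 2420 ng/mL·h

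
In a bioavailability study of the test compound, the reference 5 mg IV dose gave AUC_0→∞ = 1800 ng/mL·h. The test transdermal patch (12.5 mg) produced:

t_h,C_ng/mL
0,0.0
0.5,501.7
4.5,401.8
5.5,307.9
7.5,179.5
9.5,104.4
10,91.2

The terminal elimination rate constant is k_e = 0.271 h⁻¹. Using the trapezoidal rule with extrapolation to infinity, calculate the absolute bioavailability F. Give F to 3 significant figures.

Trapezoidal AUC_0→10 (transdermal patch):
  [0→0.5]: (0.0+501.7)/2 × 0.5 = 125.425
  [0.5→4.5]: (501.7+401.8)/2 × 4 = 1807.0
  [4.5→5.5]: (401.8+307.9)/2 × 1 = 354.85
  [5.5→7.5]: (307.9+179.5)/2 × 2 = 487.4
  [7.5→9.5]: (179.5+104.4)/2 × 2 = 283.9
  [9.5→10]: (104.4+91.2)/2 × 0.5 = 48.9
  Sum = 3107.475 ng/mL·h
Tail: C_last/k_e = 91.2/0.271 = 336.531
AUC_0→∞ (transdermal patch) = 3107.475 + 336.531 = 3444.006 ng/mL·h
F = (AUC_ev/D_ev)/(AUC_iv/D_iv) = (3444.006/12.5)/(1800/5) = 275.52048/360 = 0.7653

F = 0.765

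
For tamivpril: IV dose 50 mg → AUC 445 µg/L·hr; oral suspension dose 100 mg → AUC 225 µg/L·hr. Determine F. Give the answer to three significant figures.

F = (AUC_ev / D_ev) / (AUC_iv / D_iv)
  = (225/100) / (445/50)
  = 2.25 / 8.9 = 0.2528

F = 0.253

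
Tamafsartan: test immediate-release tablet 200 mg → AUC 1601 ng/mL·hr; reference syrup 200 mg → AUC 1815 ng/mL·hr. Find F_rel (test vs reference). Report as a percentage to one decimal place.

F_rel = (AUC_test/D_test) / (AUC_ref/D_ref)
      = (1601/200) / (1815/200)
      = 8.005 / 9.075 = 0.8821 = 88.21%

F_rel = 88.2%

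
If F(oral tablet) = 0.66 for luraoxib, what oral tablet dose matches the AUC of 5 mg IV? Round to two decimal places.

D_oral = 7.58 mg

For equal systemic exposure: F × D_ev = D_iv
D_ev = D_iv / F = 5 / 0.66 = 7.57576 mg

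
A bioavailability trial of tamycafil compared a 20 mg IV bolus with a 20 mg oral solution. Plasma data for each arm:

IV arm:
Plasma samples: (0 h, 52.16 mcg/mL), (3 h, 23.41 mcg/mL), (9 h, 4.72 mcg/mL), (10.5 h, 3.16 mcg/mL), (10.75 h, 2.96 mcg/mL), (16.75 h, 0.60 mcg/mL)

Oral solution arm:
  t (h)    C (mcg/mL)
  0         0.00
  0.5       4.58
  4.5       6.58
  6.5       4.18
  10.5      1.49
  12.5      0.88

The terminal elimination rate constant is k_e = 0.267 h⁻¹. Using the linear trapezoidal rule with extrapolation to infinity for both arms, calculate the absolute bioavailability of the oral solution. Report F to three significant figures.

Trapezoidal AUC_0→16.75 (IV):
  [0→3]: (52.16+23.41)/2 × 3 = 113.355
  [3→9]: (23.41+4.72)/2 × 6 = 84.39
  [9→10.5]: (4.72+3.16)/2 × 1.5 = 5.91
  [10.5→10.75]: (3.16+2.96)/2 × 0.25 = 0.765
  [10.75→16.75]: (2.96+0.60)/2 × 6 = 10.68
  Sum = 215.1 mcg/mL·h
IV tail: 0.60/0.267 = 2.247; AUC_iv,0→∞ = 215.1 + 2.247 = 217.347 mcg/mL·h
Trapezoidal AUC_0→12.5 (oral solution):
  [0→0.5]: (0.00+4.58)/2 × 0.5 = 1.145
  [0.5→4.5]: (4.58+6.58)/2 × 4 = 22.32
  [4.5→6.5]: (6.58+4.18)/2 × 2 = 10.76
  [6.5→10.5]: (4.18+1.49)/2 × 4 = 11.34
  [10.5→12.5]: (1.49+0.88)/2 × 2 = 2.37
  Sum = 47.935 mcg/mL·h
oral solution tail: 0.88/0.267 = 3.296; AUC_ev,0→∞ = 47.935 + 3.296 = 51.231 mcg/mL·h
F = (AUC_ev/D_ev)/(AUC_iv/D_iv) = (51.231/20)/(217.347/20) = 2.56155/10.86735 = 0.2357

F = 0.236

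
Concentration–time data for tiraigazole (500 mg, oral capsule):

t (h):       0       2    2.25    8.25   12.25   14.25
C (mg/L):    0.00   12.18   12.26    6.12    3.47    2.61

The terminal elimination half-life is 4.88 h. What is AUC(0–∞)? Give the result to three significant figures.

Trapezoidal AUC_0→14.25:
  [0→2]: (0.00+12.18)/2 × 2 = 12.18
  [2→2.25]: (12.18+12.26)/2 × 0.25 = 3.055
  [2.25→8.25]: (12.26+6.12)/2 × 6 = 55.14
  [8.25→12.25]: (6.12+3.47)/2 × 4 = 19.18
  [12.25→14.25]: (3.47+2.61)/2 × 2 = 6.08
  Sum = 95.635 mg/L·h
k_e = ln2 / t½ = 0.693147 / 4.88 = 0.1420 h^-1
Extrapolated tail: C_last / k_e = 2.61 / 0.142 = 18.380
AUC_0→∞ = 95.635 + 18.380 = 114.015 mg/L·h

AUC = 114 mg/L·h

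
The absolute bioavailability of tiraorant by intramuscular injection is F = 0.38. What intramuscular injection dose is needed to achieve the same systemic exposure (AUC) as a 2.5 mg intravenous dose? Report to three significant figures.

D_intramuscular = 6.58 mg

For equal systemic exposure: F × D_ev = D_iv
D_ev = D_iv / F = 2.5 / 0.38 = 6.57895 mg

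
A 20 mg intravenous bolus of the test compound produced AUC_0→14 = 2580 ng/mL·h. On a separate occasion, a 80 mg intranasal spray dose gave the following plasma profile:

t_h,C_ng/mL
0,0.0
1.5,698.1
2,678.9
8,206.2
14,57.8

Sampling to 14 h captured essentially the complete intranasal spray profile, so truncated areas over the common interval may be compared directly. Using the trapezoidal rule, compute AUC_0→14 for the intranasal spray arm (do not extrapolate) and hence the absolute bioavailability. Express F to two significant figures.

F = 0.42

Trapezoidal AUC_0→14 (intranasal spray):
  [0→1.5]: (0.0+698.1)/2 × 1.5 = 523.575
  [1.5→2]: (698.1+678.9)/2 × 0.5 = 344.25
  [2→8]: (678.9+206.2)/2 × 6 = 2655.3
  [8→14]: (206.2+57.8)/2 × 6 = 792.0
  Sum = 4315.125 ng/mL·h
F = (AUC_ev/D_ev)/(AUC_iv/D_iv) = (4315.125/80)/(2580/20) = 53.9391/129 = 0.4181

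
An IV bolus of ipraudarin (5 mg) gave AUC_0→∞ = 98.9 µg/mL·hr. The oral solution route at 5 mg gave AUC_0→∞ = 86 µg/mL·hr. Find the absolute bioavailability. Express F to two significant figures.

F = (AUC_ev / D_ev) / (AUC_iv / D_iv)
  = (86/5) / (98.9/5)
  = 17.2 / 19.78 = 0.8696

F = 0.87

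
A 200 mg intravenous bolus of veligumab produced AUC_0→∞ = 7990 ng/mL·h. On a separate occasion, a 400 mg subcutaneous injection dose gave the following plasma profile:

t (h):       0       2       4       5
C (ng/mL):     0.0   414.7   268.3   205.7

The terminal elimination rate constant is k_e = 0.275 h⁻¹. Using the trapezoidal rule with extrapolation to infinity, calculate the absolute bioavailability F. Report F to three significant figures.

Trapezoidal AUC_0→5 (subcutaneous injection):
  [0→2]: (0.0+414.7)/2 × 2 = 414.7
  [2→4]: (414.7+268.3)/2 × 2 = 683.0
  [4→5]: (268.3+205.7)/2 × 1 = 237.0
  Sum = 1334.7 ng/mL·h
Tail: C_last/k_e = 205.7/0.275 = 748.000
AUC_0→∞ (subcutaneous injection) = 1334.7 + 748.000 = 2082.7 ng/mL·h
F = (AUC_ev/D_ev)/(AUC_iv/D_iv) = (2082.7/400)/(7990/200) = 5.20675/39.95 = 0.1303

F = 0.130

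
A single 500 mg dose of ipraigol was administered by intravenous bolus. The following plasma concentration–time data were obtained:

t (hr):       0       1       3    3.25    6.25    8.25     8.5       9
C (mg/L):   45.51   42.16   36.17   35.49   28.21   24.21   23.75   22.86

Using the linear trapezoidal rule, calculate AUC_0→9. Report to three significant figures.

AUC = 297 mg/L·hr

Trapezoidal AUC_0→9:
  [0→1]: (45.51+42.16)/2 × 1 = 43.835
  [1→3]: (42.16+36.17)/2 × 2 = 78.33
  [3→3.25]: (36.17+35.49)/2 × 0.25 = 8.9575
  [3.25→6.25]: (35.49+28.21)/2 × 3 = 95.55
  [6.25→8.25]: (28.21+24.21)/2 × 2 = 52.42
  [8.25→8.5]: (24.21+23.75)/2 × 0.25 = 5.995
  [8.5→9]: (23.75+22.86)/2 × 0.5 = 11.6525
  Sum = 296.74 mg/L·hr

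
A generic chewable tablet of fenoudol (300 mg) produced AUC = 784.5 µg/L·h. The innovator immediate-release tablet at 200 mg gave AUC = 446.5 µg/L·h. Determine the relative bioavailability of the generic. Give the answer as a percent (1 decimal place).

F_rel = 117.1%

F_rel = (AUC_test/D_test) / (AUC_ref/D_ref)
      = (784.5/300) / (446.5/200)
      = 2.615 / 2.2325 = 1.1713 = 117.13%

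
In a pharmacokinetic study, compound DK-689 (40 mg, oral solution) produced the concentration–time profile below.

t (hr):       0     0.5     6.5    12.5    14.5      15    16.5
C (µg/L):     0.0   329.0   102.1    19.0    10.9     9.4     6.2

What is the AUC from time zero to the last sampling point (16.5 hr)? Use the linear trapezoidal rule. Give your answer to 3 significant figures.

AUC = 1790 µg/L·hr

Trapezoidal AUC_0→16.5:
  [0→0.5]: (0.0+329.0)/2 × 0.5 = 82.25
  [0.5→6.5]: (329.0+102.1)/2 × 6 = 1293.3
  [6.5→12.5]: (102.1+19.0)/2 × 6 = 363.3
  [12.5→14.5]: (19.0+10.9)/2 × 2 = 29.9
  [14.5→15]: (10.9+9.4)/2 × 0.5 = 5.075
  [15→16.5]: (9.4+6.2)/2 × 1.5 = 11.7
  Sum = 1785.525 µg/L·hr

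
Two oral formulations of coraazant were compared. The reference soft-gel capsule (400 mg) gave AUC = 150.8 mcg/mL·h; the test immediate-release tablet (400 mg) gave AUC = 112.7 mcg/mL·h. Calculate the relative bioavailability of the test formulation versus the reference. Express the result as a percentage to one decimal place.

F_rel = 74.7%

F_rel = (AUC_test/D_test) / (AUC_ref/D_ref)
      = (112.7/400) / (150.8/400)
      = 0.28175 / 0.377 = 0.7473 = 74.73%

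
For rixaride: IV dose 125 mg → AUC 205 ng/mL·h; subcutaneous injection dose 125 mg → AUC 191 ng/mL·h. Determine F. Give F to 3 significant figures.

F = 0.932

F = (AUC_ev / D_ev) / (AUC_iv / D_iv)
  = (191/125) / (205/125)
  = 1.528 / 1.64 = 0.9317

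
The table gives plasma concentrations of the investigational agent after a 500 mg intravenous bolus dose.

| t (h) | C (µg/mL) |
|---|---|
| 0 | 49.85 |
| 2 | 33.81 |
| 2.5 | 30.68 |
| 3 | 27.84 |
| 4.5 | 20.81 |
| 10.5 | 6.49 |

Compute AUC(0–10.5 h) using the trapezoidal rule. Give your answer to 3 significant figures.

Trapezoidal AUC_0→10.5:
  [0→2]: (49.85+33.81)/2 × 2 = 83.66
  [2→2.5]: (33.81+30.68)/2 × 0.5 = 16.1225
  [2.5→3]: (30.68+27.84)/2 × 0.5 = 14.63
  [3→4.5]: (27.84+20.81)/2 × 1.5 = 36.4875
  [4.5→10.5]: (20.81+6.49)/2 × 6 = 81.9
  Sum = 232.8 µg/mL·h

AUC = 233 µg/mL·h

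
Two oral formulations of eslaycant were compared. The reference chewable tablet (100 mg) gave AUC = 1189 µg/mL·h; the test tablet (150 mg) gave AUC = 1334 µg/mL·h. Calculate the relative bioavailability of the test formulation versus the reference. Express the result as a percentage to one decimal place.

F_rel = (AUC_test/D_test) / (AUC_ref/D_ref)
      = (1334/150) / (1189/100)
      = 8.89333 / 11.89 = 0.7480 = 74.80%

F_rel = 74.8%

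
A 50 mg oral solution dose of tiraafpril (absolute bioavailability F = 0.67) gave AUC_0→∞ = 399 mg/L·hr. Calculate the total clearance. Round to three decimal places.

CL = 0.084 L/hr

CL = F × Dose / AUC_0→∞
   = 0.67 × 50 / 399 = 0.0839599 L/hr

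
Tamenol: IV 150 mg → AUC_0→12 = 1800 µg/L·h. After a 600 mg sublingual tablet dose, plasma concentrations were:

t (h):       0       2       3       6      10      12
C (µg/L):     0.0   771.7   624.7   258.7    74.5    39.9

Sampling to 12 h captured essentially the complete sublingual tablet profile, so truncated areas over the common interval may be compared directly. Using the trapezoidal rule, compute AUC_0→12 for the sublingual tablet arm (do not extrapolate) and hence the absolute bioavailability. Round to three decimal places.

Trapezoidal AUC_0→12 (sublingual tablet):
  [0→2]: (0.0+771.7)/2 × 2 = 771.7
  [2→3]: (771.7+624.7)/2 × 1 = 698.2
  [3→6]: (624.7+258.7)/2 × 3 = 1325.1
  [6→10]: (258.7+74.5)/2 × 4 = 666.4
  [10→12]: (74.5+39.9)/2 × 2 = 114.4
  Sum = 3575.8 µg/L·h
F = (AUC_ev/D_ev)/(AUC_iv/D_iv) = (3575.8/600)/(1800/150) = 5.95967/12 = 0.4966

F = 0.497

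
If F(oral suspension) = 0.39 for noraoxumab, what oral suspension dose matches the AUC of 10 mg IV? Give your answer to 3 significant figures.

For equal systemic exposure: F × D_ev = D_iv
D_ev = D_iv / F = 10 / 0.39 = 25.641 mg

D_oral = 25.6 mg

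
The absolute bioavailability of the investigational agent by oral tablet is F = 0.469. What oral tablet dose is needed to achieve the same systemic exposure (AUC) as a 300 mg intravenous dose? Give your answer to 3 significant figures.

D_oral = 640 mg

For equal systemic exposure: F × D_ev = D_iv
D_ev = D_iv / F = 300 / 0.469 = 639.659 mg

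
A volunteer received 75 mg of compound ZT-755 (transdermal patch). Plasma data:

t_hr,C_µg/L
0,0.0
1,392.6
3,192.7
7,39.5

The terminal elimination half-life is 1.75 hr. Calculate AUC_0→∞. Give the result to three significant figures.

AUC = 1350 µg/L·hr

Trapezoidal AUC_0→7:
  [0→1]: (0.0+392.6)/2 × 1 = 196.3
  [1→3]: (392.6+192.7)/2 × 2 = 585.3
  [3→7]: (192.7+39.5)/2 × 4 = 464.4
  Sum = 1246.0 µg/L·hr
k_e = ln2 / t½ = 0.693147 / 1.75 = 0.3961 hr^-1
Extrapolated tail: C_last / k_e = 39.5 / 0.3961 = 99.722
AUC_0→∞ = 1246.0 + 99.722 = 1345.722 µg/L·hr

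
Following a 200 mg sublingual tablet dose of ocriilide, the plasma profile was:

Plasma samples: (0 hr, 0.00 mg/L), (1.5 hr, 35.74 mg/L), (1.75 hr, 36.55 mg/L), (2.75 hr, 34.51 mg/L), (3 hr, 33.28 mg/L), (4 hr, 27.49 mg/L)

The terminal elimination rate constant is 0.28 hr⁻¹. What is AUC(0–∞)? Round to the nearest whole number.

Trapezoidal AUC_0→4:
  [0→1.5]: (0.00+35.74)/2 × 1.5 = 26.805
  [1.5→1.75]: (35.74+36.55)/2 × 0.25 = 9.03625
  [1.75→2.75]: (36.55+34.51)/2 × 1 = 35.53
  [2.75→3]: (34.51+33.28)/2 × 0.25 = 8.47375
  [3→4]: (33.28+27.49)/2 × 1 = 30.385
  Sum = 110.23 mg/L·hr
Extrapolated tail: C_last / k_e = 27.49 / 0.28 = 98.179
AUC_0→∞ = 110.23 + 98.179 = 208.409 mg/L·hr

AUC = 208 mg/L·hr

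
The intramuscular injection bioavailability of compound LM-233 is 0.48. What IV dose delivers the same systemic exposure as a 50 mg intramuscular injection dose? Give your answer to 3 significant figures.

D_iv = 24.0 mg

Systemic exposure from an extravascular dose = F × D_ev, so the equivalent IV dose is F × D_ev.
D_iv = F × D_ev = 0.48 × 50 = 24 mg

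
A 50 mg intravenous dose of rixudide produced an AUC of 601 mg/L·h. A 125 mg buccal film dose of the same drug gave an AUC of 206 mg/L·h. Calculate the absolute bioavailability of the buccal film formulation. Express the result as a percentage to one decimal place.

F = 13.7%

F = (AUC_ev / D_ev) / (AUC_iv / D_iv)
  = (206/125) / (601/50)
  = 1.648 / 12.02 = 0.1371
  = 13.71%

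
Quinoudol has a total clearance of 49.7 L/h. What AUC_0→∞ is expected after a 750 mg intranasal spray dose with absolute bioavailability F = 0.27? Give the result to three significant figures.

AUC_0→∞ = F × Dose / CL
        = 0.27 × 750 / 49.7 = 4.07445 mg/L·h

AUC = 4.07 mg/L·h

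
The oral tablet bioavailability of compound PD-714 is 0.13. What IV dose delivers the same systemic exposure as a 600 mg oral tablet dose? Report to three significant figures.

Systemic exposure from an extravascular dose = F × D_ev, so the equivalent IV dose is F × D_ev.
D_iv = F × D_ev = 0.13 × 600 = 78 mg

D_iv = 78.0 mg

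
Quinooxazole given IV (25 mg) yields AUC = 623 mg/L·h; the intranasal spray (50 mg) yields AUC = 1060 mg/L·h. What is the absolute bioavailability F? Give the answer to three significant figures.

F = 0.851

F = (AUC_ev / D_ev) / (AUC_iv / D_iv)
  = (1060/50) / (623/25)
  = 21.2 / 24.92 = 0.8507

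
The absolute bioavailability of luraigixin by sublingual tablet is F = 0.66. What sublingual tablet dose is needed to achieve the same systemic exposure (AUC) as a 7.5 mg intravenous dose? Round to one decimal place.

D_sublingual = 11.4 mg

For equal systemic exposure: F × D_ev = D_iv
D_ev = D_iv / F = 7.5 / 0.66 = 11.3636 mg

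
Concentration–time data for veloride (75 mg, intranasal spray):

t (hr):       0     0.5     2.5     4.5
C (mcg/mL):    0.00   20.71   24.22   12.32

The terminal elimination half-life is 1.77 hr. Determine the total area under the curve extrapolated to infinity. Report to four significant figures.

Trapezoidal AUC_0→4.5:
  [0→0.5]: (0.00+20.71)/2 × 0.5 = 5.1775
  [0.5→2.5]: (20.71+24.22)/2 × 2 = 44.93
  [2.5→4.5]: (24.22+12.32)/2 × 2 = 36.54
  Sum = 86.6475 mcg/mL·hr
k_e = ln2 / t½ = 0.693147 / 1.77 = 0.3916 hr^-1
Extrapolated tail: C_last / k_e = 12.32 / 0.3916 = 31.461
AUC_0→∞ = 86.6475 + 31.461 = 118.1085 mcg/mL·hr

AUC = 118.1 mcg/mL·hr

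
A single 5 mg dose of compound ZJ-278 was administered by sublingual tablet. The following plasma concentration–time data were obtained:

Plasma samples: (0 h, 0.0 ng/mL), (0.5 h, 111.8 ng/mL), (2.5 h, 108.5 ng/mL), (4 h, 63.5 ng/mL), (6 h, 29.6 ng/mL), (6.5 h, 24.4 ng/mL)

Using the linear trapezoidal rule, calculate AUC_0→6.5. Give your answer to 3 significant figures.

Trapezoidal AUC_0→6.5:
  [0→0.5]: (0.0+111.8)/2 × 0.5 = 27.95
  [0.5→2.5]: (111.8+108.5)/2 × 2 = 220.3
  [2.5→4]: (108.5+63.5)/2 × 1.5 = 129.0
  [4→6]: (63.5+29.6)/2 × 2 = 93.1
  [6→6.5]: (29.6+24.4)/2 × 0.5 = 13.5
  Sum = 483.85 ng/mL·h

AUC = 484 ng/mL·h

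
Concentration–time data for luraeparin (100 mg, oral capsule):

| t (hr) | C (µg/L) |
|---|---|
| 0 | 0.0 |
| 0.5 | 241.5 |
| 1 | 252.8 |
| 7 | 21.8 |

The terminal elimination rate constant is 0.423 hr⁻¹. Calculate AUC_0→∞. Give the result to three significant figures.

AUC = 1060 µg/L·hr

Trapezoidal AUC_0→7:
  [0→0.5]: (0.0+241.5)/2 × 0.5 = 60.375
  [0.5→1]: (241.5+252.8)/2 × 0.5 = 123.575
  [1→7]: (252.8+21.8)/2 × 6 = 823.8
  Sum = 1007.75 µg/L·hr
Extrapolated tail: C_last / k_e = 21.8 / 0.423 = 51.537
AUC_0→∞ = 1007.75 + 51.537 = 1059.287 µg/L·hr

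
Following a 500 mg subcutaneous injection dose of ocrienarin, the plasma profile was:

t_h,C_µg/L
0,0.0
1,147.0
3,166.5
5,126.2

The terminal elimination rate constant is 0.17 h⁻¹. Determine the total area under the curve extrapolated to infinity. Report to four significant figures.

Trapezoidal AUC_0→5:
  [0→1]: (0.0+147.0)/2 × 1 = 73.5
  [1→3]: (147.0+166.5)/2 × 2 = 313.5
  [3→5]: (166.5+126.2)/2 × 2 = 292.7
  Sum = 679.7 µg/L·h
Extrapolated tail: C_last / k_e = 126.2 / 0.17 = 742.353
AUC_0→∞ = 679.7 + 742.353 = 1422.053 µg/L·h

AUC = 1422 µg/L·h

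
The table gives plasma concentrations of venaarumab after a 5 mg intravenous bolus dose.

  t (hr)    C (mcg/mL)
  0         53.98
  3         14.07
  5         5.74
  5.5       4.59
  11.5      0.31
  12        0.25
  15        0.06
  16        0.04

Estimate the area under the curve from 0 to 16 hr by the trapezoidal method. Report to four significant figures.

Trapezoidal AUC_0→16:
  [0→3]: (53.98+14.07)/2 × 3 = 102.075
  [3→5]: (14.07+5.74)/2 × 2 = 19.81
  [5→5.5]: (5.74+4.59)/2 × 0.5 = 2.5825
  [5.5→11.5]: (4.59+0.31)/2 × 6 = 14.7
  [11.5→12]: (0.31+0.25)/2 × 0.5 = 0.14
  [12→15]: (0.25+0.06)/2 × 3 = 0.465
  [15→16]: (0.06+0.04)/2 × 1 = 0.05
  Sum = 139.8225 mcg/mL·hr

AUC = 139.8 mcg/mL·hr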